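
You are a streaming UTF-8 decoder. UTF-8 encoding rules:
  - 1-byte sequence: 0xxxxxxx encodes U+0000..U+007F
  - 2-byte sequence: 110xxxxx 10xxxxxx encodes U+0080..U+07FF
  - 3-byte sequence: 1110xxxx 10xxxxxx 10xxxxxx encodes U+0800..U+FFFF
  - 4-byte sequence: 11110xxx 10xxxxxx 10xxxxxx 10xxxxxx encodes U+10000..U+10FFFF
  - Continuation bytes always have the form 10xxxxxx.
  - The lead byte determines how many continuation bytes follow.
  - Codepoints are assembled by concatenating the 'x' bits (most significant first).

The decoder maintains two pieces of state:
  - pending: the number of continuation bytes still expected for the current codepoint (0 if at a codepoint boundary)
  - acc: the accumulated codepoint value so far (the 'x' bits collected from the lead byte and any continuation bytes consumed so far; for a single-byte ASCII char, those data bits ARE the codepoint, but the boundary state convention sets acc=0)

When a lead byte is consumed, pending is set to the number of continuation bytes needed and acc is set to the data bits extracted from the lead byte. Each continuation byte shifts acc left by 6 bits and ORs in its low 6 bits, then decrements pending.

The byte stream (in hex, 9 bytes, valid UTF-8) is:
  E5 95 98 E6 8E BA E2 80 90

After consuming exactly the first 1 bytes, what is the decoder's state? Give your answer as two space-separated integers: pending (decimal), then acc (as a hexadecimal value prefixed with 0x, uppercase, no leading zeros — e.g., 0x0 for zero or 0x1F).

Byte[0]=E5: 3-byte lead. pending=2, acc=0x5

Answer: 2 0x5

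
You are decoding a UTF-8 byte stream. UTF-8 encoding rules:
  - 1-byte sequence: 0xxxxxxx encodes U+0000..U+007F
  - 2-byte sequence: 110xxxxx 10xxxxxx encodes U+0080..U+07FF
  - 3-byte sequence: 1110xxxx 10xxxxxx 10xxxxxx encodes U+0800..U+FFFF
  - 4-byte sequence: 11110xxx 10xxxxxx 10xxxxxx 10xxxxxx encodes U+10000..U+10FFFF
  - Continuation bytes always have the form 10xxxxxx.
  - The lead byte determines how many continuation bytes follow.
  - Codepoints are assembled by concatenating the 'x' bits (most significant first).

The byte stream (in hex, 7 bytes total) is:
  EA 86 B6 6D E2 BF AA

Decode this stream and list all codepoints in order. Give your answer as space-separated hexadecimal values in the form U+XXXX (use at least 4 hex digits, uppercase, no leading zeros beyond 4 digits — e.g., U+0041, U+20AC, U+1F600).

Byte[0]=EA: 3-byte lead, need 2 cont bytes. acc=0xA
Byte[1]=86: continuation. acc=(acc<<6)|0x06=0x286
Byte[2]=B6: continuation. acc=(acc<<6)|0x36=0xA1B6
Completed: cp=U+A1B6 (starts at byte 0)
Byte[3]=6D: 1-byte ASCII. cp=U+006D
Byte[4]=E2: 3-byte lead, need 2 cont bytes. acc=0x2
Byte[5]=BF: continuation. acc=(acc<<6)|0x3F=0xBF
Byte[6]=AA: continuation. acc=(acc<<6)|0x2A=0x2FEA
Completed: cp=U+2FEA (starts at byte 4)

Answer: U+A1B6 U+006D U+2FEA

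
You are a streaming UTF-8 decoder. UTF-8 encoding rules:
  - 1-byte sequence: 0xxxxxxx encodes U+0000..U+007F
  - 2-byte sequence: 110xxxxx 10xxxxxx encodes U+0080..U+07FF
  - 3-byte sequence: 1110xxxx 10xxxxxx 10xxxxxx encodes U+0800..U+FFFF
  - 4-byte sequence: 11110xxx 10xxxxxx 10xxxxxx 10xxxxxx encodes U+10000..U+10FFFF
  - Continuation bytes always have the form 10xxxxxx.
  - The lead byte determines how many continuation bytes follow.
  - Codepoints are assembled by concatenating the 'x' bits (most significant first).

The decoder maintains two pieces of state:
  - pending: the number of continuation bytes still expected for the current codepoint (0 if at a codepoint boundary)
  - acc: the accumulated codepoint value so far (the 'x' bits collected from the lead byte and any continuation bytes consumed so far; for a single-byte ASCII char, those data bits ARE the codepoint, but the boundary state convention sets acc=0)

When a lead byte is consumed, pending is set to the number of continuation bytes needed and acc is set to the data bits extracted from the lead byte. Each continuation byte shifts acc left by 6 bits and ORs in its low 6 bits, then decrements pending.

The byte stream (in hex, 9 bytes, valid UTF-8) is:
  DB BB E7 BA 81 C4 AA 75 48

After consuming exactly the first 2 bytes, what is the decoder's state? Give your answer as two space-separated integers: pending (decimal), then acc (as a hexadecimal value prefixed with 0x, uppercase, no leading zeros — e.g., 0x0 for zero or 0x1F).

Answer: 0 0x6FB

Derivation:
Byte[0]=DB: 2-byte lead. pending=1, acc=0x1B
Byte[1]=BB: continuation. acc=(acc<<6)|0x3B=0x6FB, pending=0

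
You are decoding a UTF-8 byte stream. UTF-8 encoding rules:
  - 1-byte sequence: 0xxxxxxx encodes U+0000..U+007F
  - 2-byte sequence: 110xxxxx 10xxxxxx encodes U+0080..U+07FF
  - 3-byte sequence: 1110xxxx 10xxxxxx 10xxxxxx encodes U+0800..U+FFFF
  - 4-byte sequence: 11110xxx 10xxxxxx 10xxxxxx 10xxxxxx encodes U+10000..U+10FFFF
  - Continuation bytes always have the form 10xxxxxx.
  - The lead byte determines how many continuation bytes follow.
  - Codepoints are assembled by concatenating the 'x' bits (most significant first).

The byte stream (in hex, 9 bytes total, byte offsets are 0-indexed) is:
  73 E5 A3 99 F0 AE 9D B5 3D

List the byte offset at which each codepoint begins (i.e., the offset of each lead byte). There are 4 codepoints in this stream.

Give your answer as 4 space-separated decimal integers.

Answer: 0 1 4 8

Derivation:
Byte[0]=73: 1-byte ASCII. cp=U+0073
Byte[1]=E5: 3-byte lead, need 2 cont bytes. acc=0x5
Byte[2]=A3: continuation. acc=(acc<<6)|0x23=0x163
Byte[3]=99: continuation. acc=(acc<<6)|0x19=0x58D9
Completed: cp=U+58D9 (starts at byte 1)
Byte[4]=F0: 4-byte lead, need 3 cont bytes. acc=0x0
Byte[5]=AE: continuation. acc=(acc<<6)|0x2E=0x2E
Byte[6]=9D: continuation. acc=(acc<<6)|0x1D=0xB9D
Byte[7]=B5: continuation. acc=(acc<<6)|0x35=0x2E775
Completed: cp=U+2E775 (starts at byte 4)
Byte[8]=3D: 1-byte ASCII. cp=U+003D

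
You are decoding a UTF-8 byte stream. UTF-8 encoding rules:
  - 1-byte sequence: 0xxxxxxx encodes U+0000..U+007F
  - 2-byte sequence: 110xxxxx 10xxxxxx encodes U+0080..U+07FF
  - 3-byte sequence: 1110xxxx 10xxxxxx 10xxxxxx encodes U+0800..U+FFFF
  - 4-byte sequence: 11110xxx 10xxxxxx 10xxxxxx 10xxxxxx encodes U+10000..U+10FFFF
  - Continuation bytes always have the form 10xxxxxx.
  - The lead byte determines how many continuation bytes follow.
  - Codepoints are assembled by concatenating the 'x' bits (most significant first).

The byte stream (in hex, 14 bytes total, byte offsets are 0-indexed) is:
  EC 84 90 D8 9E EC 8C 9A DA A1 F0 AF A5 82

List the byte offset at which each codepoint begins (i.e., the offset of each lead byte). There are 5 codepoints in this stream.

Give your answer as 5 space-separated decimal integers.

Byte[0]=EC: 3-byte lead, need 2 cont bytes. acc=0xC
Byte[1]=84: continuation. acc=(acc<<6)|0x04=0x304
Byte[2]=90: continuation. acc=(acc<<6)|0x10=0xC110
Completed: cp=U+C110 (starts at byte 0)
Byte[3]=D8: 2-byte lead, need 1 cont bytes. acc=0x18
Byte[4]=9E: continuation. acc=(acc<<6)|0x1E=0x61E
Completed: cp=U+061E (starts at byte 3)
Byte[5]=EC: 3-byte lead, need 2 cont bytes. acc=0xC
Byte[6]=8C: continuation. acc=(acc<<6)|0x0C=0x30C
Byte[7]=9A: continuation. acc=(acc<<6)|0x1A=0xC31A
Completed: cp=U+C31A (starts at byte 5)
Byte[8]=DA: 2-byte lead, need 1 cont bytes. acc=0x1A
Byte[9]=A1: continuation. acc=(acc<<6)|0x21=0x6A1
Completed: cp=U+06A1 (starts at byte 8)
Byte[10]=F0: 4-byte lead, need 3 cont bytes. acc=0x0
Byte[11]=AF: continuation. acc=(acc<<6)|0x2F=0x2F
Byte[12]=A5: continuation. acc=(acc<<6)|0x25=0xBE5
Byte[13]=82: continuation. acc=(acc<<6)|0x02=0x2F942
Completed: cp=U+2F942 (starts at byte 10)

Answer: 0 3 5 8 10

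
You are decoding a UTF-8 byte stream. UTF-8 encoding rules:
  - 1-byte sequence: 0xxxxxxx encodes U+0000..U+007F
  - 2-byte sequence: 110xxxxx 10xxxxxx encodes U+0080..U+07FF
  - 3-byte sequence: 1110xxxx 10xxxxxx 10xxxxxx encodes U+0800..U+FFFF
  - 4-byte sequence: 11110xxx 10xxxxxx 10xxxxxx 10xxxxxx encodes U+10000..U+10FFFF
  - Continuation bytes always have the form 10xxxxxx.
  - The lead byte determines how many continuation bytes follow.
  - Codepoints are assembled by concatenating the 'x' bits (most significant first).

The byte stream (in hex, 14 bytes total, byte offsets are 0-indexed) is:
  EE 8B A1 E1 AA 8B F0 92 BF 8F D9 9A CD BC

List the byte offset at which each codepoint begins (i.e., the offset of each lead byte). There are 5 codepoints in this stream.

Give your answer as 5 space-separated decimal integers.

Byte[0]=EE: 3-byte lead, need 2 cont bytes. acc=0xE
Byte[1]=8B: continuation. acc=(acc<<6)|0x0B=0x38B
Byte[2]=A1: continuation. acc=(acc<<6)|0x21=0xE2E1
Completed: cp=U+E2E1 (starts at byte 0)
Byte[3]=E1: 3-byte lead, need 2 cont bytes. acc=0x1
Byte[4]=AA: continuation. acc=(acc<<6)|0x2A=0x6A
Byte[5]=8B: continuation. acc=(acc<<6)|0x0B=0x1A8B
Completed: cp=U+1A8B (starts at byte 3)
Byte[6]=F0: 4-byte lead, need 3 cont bytes. acc=0x0
Byte[7]=92: continuation. acc=(acc<<6)|0x12=0x12
Byte[8]=BF: continuation. acc=(acc<<6)|0x3F=0x4BF
Byte[9]=8F: continuation. acc=(acc<<6)|0x0F=0x12FCF
Completed: cp=U+12FCF (starts at byte 6)
Byte[10]=D9: 2-byte lead, need 1 cont bytes. acc=0x19
Byte[11]=9A: continuation. acc=(acc<<6)|0x1A=0x65A
Completed: cp=U+065A (starts at byte 10)
Byte[12]=CD: 2-byte lead, need 1 cont bytes. acc=0xD
Byte[13]=BC: continuation. acc=(acc<<6)|0x3C=0x37C
Completed: cp=U+037C (starts at byte 12)

Answer: 0 3 6 10 12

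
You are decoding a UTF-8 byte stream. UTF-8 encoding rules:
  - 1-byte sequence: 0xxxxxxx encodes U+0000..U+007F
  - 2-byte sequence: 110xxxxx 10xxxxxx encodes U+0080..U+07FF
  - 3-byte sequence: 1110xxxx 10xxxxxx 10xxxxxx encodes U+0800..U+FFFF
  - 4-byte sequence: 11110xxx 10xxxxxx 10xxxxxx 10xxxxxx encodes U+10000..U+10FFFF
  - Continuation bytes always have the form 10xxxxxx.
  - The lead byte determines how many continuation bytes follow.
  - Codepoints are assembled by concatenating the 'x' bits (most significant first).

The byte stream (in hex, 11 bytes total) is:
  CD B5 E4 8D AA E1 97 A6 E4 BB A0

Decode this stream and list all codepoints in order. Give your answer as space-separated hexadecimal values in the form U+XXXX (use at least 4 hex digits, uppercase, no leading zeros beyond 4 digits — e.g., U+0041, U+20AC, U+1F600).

Answer: U+0375 U+436A U+15E6 U+4EE0

Derivation:
Byte[0]=CD: 2-byte lead, need 1 cont bytes. acc=0xD
Byte[1]=B5: continuation. acc=(acc<<6)|0x35=0x375
Completed: cp=U+0375 (starts at byte 0)
Byte[2]=E4: 3-byte lead, need 2 cont bytes. acc=0x4
Byte[3]=8D: continuation. acc=(acc<<6)|0x0D=0x10D
Byte[4]=AA: continuation. acc=(acc<<6)|0x2A=0x436A
Completed: cp=U+436A (starts at byte 2)
Byte[5]=E1: 3-byte lead, need 2 cont bytes. acc=0x1
Byte[6]=97: continuation. acc=(acc<<6)|0x17=0x57
Byte[7]=A6: continuation. acc=(acc<<6)|0x26=0x15E6
Completed: cp=U+15E6 (starts at byte 5)
Byte[8]=E4: 3-byte lead, need 2 cont bytes. acc=0x4
Byte[9]=BB: continuation. acc=(acc<<6)|0x3B=0x13B
Byte[10]=A0: continuation. acc=(acc<<6)|0x20=0x4EE0
Completed: cp=U+4EE0 (starts at byte 8)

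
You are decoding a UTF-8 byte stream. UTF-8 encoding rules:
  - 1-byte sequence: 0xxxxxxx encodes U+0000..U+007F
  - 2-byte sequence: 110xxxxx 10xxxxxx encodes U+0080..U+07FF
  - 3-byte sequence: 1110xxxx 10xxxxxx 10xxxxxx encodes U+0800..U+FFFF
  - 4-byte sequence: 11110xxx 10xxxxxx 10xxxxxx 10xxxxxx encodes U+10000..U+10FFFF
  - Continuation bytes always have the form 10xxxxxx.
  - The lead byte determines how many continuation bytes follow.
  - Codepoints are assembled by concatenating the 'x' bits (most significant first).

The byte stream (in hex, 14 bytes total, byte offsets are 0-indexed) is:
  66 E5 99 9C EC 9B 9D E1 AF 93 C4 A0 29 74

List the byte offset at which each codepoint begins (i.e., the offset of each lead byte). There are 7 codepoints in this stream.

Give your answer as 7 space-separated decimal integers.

Byte[0]=66: 1-byte ASCII. cp=U+0066
Byte[1]=E5: 3-byte lead, need 2 cont bytes. acc=0x5
Byte[2]=99: continuation. acc=(acc<<6)|0x19=0x159
Byte[3]=9C: continuation. acc=(acc<<6)|0x1C=0x565C
Completed: cp=U+565C (starts at byte 1)
Byte[4]=EC: 3-byte lead, need 2 cont bytes. acc=0xC
Byte[5]=9B: continuation. acc=(acc<<6)|0x1B=0x31B
Byte[6]=9D: continuation. acc=(acc<<6)|0x1D=0xC6DD
Completed: cp=U+C6DD (starts at byte 4)
Byte[7]=E1: 3-byte lead, need 2 cont bytes. acc=0x1
Byte[8]=AF: continuation. acc=(acc<<6)|0x2F=0x6F
Byte[9]=93: continuation. acc=(acc<<6)|0x13=0x1BD3
Completed: cp=U+1BD3 (starts at byte 7)
Byte[10]=C4: 2-byte lead, need 1 cont bytes. acc=0x4
Byte[11]=A0: continuation. acc=(acc<<6)|0x20=0x120
Completed: cp=U+0120 (starts at byte 10)
Byte[12]=29: 1-byte ASCII. cp=U+0029
Byte[13]=74: 1-byte ASCII. cp=U+0074

Answer: 0 1 4 7 10 12 13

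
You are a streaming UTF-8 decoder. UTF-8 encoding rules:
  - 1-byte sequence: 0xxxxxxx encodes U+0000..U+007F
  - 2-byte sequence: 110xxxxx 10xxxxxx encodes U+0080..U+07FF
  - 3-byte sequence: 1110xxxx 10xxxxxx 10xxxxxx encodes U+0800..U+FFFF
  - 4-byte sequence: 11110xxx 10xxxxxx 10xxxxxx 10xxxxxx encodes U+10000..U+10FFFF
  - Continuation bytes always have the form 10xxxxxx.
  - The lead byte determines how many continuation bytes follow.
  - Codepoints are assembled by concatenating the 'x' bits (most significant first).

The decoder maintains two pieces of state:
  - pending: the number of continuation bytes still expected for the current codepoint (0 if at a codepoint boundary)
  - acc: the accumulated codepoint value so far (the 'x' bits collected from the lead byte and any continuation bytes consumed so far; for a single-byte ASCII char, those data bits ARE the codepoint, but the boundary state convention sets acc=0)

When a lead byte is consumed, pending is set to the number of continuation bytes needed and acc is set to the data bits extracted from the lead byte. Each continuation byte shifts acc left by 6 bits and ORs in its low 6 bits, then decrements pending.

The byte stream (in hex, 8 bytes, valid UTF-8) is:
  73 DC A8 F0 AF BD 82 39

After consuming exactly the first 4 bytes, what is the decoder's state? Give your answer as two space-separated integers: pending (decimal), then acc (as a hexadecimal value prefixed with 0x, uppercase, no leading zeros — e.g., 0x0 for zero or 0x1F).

Answer: 3 0x0

Derivation:
Byte[0]=73: 1-byte. pending=0, acc=0x0
Byte[1]=DC: 2-byte lead. pending=1, acc=0x1C
Byte[2]=A8: continuation. acc=(acc<<6)|0x28=0x728, pending=0
Byte[3]=F0: 4-byte lead. pending=3, acc=0x0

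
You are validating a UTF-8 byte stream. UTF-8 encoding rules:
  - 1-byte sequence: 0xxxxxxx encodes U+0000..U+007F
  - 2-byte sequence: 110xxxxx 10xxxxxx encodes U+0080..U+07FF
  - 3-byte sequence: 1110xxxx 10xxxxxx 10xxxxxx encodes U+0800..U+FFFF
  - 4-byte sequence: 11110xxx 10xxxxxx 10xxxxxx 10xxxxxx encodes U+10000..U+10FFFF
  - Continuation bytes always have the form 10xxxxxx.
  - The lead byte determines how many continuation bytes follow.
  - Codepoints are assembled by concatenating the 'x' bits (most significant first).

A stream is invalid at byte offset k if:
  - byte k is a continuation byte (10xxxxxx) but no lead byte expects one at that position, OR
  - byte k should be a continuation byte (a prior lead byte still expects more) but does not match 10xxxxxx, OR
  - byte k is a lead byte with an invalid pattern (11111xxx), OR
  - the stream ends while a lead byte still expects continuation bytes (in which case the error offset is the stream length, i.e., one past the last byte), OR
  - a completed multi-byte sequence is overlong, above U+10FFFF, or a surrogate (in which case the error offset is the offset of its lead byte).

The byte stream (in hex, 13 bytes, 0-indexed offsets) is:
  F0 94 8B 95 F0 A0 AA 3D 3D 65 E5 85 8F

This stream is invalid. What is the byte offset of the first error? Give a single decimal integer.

Answer: 7

Derivation:
Byte[0]=F0: 4-byte lead, need 3 cont bytes. acc=0x0
Byte[1]=94: continuation. acc=(acc<<6)|0x14=0x14
Byte[2]=8B: continuation. acc=(acc<<6)|0x0B=0x50B
Byte[3]=95: continuation. acc=(acc<<6)|0x15=0x142D5
Completed: cp=U+142D5 (starts at byte 0)
Byte[4]=F0: 4-byte lead, need 3 cont bytes. acc=0x0
Byte[5]=A0: continuation. acc=(acc<<6)|0x20=0x20
Byte[6]=AA: continuation. acc=(acc<<6)|0x2A=0x82A
Byte[7]=3D: expected 10xxxxxx continuation. INVALID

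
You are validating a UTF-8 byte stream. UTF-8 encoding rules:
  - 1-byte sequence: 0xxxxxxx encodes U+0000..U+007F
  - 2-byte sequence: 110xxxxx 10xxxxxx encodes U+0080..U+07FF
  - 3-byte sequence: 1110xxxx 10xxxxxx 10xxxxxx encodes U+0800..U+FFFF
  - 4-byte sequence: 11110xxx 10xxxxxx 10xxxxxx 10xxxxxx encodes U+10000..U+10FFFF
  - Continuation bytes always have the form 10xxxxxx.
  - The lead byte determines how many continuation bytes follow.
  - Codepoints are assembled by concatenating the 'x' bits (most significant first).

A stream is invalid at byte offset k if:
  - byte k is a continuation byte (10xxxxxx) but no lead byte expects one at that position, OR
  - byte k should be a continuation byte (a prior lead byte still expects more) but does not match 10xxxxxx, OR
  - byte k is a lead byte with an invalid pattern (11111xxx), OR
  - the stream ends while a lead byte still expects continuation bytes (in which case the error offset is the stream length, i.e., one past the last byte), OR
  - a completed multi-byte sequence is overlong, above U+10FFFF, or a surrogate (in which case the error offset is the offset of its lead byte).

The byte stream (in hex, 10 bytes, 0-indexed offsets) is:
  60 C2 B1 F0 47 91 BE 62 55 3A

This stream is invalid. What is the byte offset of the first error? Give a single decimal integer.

Answer: 4

Derivation:
Byte[0]=60: 1-byte ASCII. cp=U+0060
Byte[1]=C2: 2-byte lead, need 1 cont bytes. acc=0x2
Byte[2]=B1: continuation. acc=(acc<<6)|0x31=0xB1
Completed: cp=U+00B1 (starts at byte 1)
Byte[3]=F0: 4-byte lead, need 3 cont bytes. acc=0x0
Byte[4]=47: expected 10xxxxxx continuation. INVALID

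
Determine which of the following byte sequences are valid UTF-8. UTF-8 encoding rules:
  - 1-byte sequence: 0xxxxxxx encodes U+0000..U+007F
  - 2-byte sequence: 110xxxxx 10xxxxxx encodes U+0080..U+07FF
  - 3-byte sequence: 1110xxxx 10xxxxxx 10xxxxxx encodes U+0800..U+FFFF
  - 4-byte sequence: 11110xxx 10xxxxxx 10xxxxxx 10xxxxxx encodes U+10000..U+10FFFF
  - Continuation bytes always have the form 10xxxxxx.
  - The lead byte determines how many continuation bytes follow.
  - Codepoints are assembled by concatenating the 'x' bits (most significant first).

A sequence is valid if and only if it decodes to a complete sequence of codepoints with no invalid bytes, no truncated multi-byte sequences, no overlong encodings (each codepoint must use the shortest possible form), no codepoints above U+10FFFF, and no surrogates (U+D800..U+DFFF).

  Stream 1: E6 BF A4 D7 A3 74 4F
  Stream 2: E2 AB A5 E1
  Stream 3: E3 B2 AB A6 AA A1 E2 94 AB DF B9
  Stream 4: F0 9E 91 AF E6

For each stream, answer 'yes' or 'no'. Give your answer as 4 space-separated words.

Answer: yes no no no

Derivation:
Stream 1: decodes cleanly. VALID
Stream 2: error at byte offset 4. INVALID
Stream 3: error at byte offset 3. INVALID
Stream 4: error at byte offset 5. INVALID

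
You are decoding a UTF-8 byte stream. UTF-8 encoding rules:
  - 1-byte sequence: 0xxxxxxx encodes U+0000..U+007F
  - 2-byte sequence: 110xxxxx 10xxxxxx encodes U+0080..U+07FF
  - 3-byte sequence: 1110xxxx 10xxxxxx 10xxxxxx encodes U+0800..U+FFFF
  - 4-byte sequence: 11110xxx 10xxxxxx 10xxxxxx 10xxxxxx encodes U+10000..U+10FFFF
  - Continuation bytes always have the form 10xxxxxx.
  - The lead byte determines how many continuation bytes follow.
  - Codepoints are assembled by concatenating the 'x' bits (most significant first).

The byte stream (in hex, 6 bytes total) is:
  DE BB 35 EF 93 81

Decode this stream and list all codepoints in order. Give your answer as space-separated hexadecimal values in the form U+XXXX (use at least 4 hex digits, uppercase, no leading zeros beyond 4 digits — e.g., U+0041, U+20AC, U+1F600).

Answer: U+07BB U+0035 U+F4C1

Derivation:
Byte[0]=DE: 2-byte lead, need 1 cont bytes. acc=0x1E
Byte[1]=BB: continuation. acc=(acc<<6)|0x3B=0x7BB
Completed: cp=U+07BB (starts at byte 0)
Byte[2]=35: 1-byte ASCII. cp=U+0035
Byte[3]=EF: 3-byte lead, need 2 cont bytes. acc=0xF
Byte[4]=93: continuation. acc=(acc<<6)|0x13=0x3D3
Byte[5]=81: continuation. acc=(acc<<6)|0x01=0xF4C1
Completed: cp=U+F4C1 (starts at byte 3)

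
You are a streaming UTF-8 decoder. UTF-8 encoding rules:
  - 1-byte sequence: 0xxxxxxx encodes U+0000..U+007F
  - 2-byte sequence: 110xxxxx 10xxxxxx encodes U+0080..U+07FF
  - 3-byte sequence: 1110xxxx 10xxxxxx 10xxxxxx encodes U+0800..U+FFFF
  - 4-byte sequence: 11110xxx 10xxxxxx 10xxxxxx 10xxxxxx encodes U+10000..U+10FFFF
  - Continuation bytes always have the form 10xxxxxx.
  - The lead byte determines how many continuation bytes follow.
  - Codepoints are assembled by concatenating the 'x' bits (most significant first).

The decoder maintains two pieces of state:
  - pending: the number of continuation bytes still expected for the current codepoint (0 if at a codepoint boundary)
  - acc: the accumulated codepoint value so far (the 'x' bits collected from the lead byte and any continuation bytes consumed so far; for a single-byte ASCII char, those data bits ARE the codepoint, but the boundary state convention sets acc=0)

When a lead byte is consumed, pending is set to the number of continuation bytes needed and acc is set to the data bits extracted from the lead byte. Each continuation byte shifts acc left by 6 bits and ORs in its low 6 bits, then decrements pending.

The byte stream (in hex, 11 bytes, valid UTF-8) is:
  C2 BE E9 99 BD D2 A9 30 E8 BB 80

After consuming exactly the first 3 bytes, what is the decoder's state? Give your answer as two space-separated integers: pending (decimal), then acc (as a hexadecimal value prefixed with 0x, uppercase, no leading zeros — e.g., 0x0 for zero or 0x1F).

Answer: 2 0x9

Derivation:
Byte[0]=C2: 2-byte lead. pending=1, acc=0x2
Byte[1]=BE: continuation. acc=(acc<<6)|0x3E=0xBE, pending=0
Byte[2]=E9: 3-byte lead. pending=2, acc=0x9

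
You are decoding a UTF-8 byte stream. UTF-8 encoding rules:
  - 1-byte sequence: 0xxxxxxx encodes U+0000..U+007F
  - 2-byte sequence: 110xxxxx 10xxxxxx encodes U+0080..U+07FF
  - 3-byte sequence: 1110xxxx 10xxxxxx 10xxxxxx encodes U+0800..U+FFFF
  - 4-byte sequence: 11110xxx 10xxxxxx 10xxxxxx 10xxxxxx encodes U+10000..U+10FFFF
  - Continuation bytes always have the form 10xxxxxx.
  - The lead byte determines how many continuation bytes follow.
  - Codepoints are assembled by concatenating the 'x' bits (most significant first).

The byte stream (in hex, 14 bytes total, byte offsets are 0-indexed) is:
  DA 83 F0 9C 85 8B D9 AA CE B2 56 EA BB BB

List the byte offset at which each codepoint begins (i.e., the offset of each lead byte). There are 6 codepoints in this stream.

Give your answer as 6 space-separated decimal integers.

Answer: 0 2 6 8 10 11

Derivation:
Byte[0]=DA: 2-byte lead, need 1 cont bytes. acc=0x1A
Byte[1]=83: continuation. acc=(acc<<6)|0x03=0x683
Completed: cp=U+0683 (starts at byte 0)
Byte[2]=F0: 4-byte lead, need 3 cont bytes. acc=0x0
Byte[3]=9C: continuation. acc=(acc<<6)|0x1C=0x1C
Byte[4]=85: continuation. acc=(acc<<6)|0x05=0x705
Byte[5]=8B: continuation. acc=(acc<<6)|0x0B=0x1C14B
Completed: cp=U+1C14B (starts at byte 2)
Byte[6]=D9: 2-byte lead, need 1 cont bytes. acc=0x19
Byte[7]=AA: continuation. acc=(acc<<6)|0x2A=0x66A
Completed: cp=U+066A (starts at byte 6)
Byte[8]=CE: 2-byte lead, need 1 cont bytes. acc=0xE
Byte[9]=B2: continuation. acc=(acc<<6)|0x32=0x3B2
Completed: cp=U+03B2 (starts at byte 8)
Byte[10]=56: 1-byte ASCII. cp=U+0056
Byte[11]=EA: 3-byte lead, need 2 cont bytes. acc=0xA
Byte[12]=BB: continuation. acc=(acc<<6)|0x3B=0x2BB
Byte[13]=BB: continuation. acc=(acc<<6)|0x3B=0xAEFB
Completed: cp=U+AEFB (starts at byte 11)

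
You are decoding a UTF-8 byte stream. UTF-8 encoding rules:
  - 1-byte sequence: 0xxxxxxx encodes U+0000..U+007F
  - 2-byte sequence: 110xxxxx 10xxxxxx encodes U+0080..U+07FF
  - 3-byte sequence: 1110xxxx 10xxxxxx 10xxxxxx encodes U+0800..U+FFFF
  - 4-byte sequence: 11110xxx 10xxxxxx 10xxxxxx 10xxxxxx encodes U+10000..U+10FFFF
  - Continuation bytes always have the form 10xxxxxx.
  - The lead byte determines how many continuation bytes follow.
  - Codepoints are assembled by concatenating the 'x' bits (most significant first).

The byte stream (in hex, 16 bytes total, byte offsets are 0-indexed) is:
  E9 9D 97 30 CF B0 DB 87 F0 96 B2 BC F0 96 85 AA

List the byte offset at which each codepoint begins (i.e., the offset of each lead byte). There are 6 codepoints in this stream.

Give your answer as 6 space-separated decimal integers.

Answer: 0 3 4 6 8 12

Derivation:
Byte[0]=E9: 3-byte lead, need 2 cont bytes. acc=0x9
Byte[1]=9D: continuation. acc=(acc<<6)|0x1D=0x25D
Byte[2]=97: continuation. acc=(acc<<6)|0x17=0x9757
Completed: cp=U+9757 (starts at byte 0)
Byte[3]=30: 1-byte ASCII. cp=U+0030
Byte[4]=CF: 2-byte lead, need 1 cont bytes. acc=0xF
Byte[5]=B0: continuation. acc=(acc<<6)|0x30=0x3F0
Completed: cp=U+03F0 (starts at byte 4)
Byte[6]=DB: 2-byte lead, need 1 cont bytes. acc=0x1B
Byte[7]=87: continuation. acc=(acc<<6)|0x07=0x6C7
Completed: cp=U+06C7 (starts at byte 6)
Byte[8]=F0: 4-byte lead, need 3 cont bytes. acc=0x0
Byte[9]=96: continuation. acc=(acc<<6)|0x16=0x16
Byte[10]=B2: continuation. acc=(acc<<6)|0x32=0x5B2
Byte[11]=BC: continuation. acc=(acc<<6)|0x3C=0x16CBC
Completed: cp=U+16CBC (starts at byte 8)
Byte[12]=F0: 4-byte lead, need 3 cont bytes. acc=0x0
Byte[13]=96: continuation. acc=(acc<<6)|0x16=0x16
Byte[14]=85: continuation. acc=(acc<<6)|0x05=0x585
Byte[15]=AA: continuation. acc=(acc<<6)|0x2A=0x1616A
Completed: cp=U+1616A (starts at byte 12)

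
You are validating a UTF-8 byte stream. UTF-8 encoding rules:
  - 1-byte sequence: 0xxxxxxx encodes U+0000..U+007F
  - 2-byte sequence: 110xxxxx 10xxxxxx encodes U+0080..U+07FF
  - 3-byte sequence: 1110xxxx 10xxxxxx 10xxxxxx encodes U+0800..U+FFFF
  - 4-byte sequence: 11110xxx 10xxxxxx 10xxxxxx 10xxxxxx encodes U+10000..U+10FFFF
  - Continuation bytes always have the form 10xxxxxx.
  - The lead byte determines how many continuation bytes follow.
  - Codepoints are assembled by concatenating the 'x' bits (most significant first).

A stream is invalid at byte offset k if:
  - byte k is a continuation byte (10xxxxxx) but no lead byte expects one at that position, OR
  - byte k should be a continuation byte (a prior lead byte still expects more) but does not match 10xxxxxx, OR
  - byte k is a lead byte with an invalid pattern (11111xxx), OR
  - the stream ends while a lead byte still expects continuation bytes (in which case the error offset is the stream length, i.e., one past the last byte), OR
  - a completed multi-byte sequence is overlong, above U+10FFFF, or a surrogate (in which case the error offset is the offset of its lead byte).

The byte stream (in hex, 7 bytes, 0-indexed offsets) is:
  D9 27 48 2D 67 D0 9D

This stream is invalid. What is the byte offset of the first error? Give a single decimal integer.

Byte[0]=D9: 2-byte lead, need 1 cont bytes. acc=0x19
Byte[1]=27: expected 10xxxxxx continuation. INVALID

Answer: 1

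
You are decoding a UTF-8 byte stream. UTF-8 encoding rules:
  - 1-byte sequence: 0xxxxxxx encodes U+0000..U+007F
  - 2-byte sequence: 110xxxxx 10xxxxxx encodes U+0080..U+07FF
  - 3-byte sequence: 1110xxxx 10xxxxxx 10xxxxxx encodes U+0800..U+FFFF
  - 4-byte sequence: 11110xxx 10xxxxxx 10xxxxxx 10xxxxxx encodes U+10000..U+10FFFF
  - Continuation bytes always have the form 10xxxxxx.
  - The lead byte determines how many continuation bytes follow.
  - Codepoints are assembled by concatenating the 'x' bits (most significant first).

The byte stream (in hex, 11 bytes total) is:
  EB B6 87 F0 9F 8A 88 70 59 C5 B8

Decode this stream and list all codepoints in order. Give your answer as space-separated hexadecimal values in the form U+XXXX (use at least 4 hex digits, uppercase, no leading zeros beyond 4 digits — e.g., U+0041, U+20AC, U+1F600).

Byte[0]=EB: 3-byte lead, need 2 cont bytes. acc=0xB
Byte[1]=B6: continuation. acc=(acc<<6)|0x36=0x2F6
Byte[2]=87: continuation. acc=(acc<<6)|0x07=0xBD87
Completed: cp=U+BD87 (starts at byte 0)
Byte[3]=F0: 4-byte lead, need 3 cont bytes. acc=0x0
Byte[4]=9F: continuation. acc=(acc<<6)|0x1F=0x1F
Byte[5]=8A: continuation. acc=(acc<<6)|0x0A=0x7CA
Byte[6]=88: continuation. acc=(acc<<6)|0x08=0x1F288
Completed: cp=U+1F288 (starts at byte 3)
Byte[7]=70: 1-byte ASCII. cp=U+0070
Byte[8]=59: 1-byte ASCII. cp=U+0059
Byte[9]=C5: 2-byte lead, need 1 cont bytes. acc=0x5
Byte[10]=B8: continuation. acc=(acc<<6)|0x38=0x178
Completed: cp=U+0178 (starts at byte 9)

Answer: U+BD87 U+1F288 U+0070 U+0059 U+0178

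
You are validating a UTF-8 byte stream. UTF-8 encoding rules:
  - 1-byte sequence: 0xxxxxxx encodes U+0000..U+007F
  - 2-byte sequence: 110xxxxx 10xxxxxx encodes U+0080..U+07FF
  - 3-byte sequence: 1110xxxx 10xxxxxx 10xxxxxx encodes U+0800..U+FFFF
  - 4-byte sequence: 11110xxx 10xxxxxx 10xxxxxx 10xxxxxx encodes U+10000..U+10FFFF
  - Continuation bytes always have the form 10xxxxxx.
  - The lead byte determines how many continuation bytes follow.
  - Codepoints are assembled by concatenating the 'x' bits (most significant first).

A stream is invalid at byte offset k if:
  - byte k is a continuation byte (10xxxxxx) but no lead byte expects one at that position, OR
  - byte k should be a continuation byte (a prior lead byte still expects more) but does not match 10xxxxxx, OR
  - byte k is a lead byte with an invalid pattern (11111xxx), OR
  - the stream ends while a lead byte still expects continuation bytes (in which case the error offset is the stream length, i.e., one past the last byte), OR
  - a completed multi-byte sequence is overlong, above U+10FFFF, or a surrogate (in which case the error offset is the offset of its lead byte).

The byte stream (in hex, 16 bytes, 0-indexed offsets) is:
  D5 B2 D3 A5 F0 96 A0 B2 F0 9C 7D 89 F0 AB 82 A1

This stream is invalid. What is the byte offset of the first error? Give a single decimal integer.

Answer: 10

Derivation:
Byte[0]=D5: 2-byte lead, need 1 cont bytes. acc=0x15
Byte[1]=B2: continuation. acc=(acc<<6)|0x32=0x572
Completed: cp=U+0572 (starts at byte 0)
Byte[2]=D3: 2-byte lead, need 1 cont bytes. acc=0x13
Byte[3]=A5: continuation. acc=(acc<<6)|0x25=0x4E5
Completed: cp=U+04E5 (starts at byte 2)
Byte[4]=F0: 4-byte lead, need 3 cont bytes. acc=0x0
Byte[5]=96: continuation. acc=(acc<<6)|0x16=0x16
Byte[6]=A0: continuation. acc=(acc<<6)|0x20=0x5A0
Byte[7]=B2: continuation. acc=(acc<<6)|0x32=0x16832
Completed: cp=U+16832 (starts at byte 4)
Byte[8]=F0: 4-byte lead, need 3 cont bytes. acc=0x0
Byte[9]=9C: continuation. acc=(acc<<6)|0x1C=0x1C
Byte[10]=7D: expected 10xxxxxx continuation. INVALID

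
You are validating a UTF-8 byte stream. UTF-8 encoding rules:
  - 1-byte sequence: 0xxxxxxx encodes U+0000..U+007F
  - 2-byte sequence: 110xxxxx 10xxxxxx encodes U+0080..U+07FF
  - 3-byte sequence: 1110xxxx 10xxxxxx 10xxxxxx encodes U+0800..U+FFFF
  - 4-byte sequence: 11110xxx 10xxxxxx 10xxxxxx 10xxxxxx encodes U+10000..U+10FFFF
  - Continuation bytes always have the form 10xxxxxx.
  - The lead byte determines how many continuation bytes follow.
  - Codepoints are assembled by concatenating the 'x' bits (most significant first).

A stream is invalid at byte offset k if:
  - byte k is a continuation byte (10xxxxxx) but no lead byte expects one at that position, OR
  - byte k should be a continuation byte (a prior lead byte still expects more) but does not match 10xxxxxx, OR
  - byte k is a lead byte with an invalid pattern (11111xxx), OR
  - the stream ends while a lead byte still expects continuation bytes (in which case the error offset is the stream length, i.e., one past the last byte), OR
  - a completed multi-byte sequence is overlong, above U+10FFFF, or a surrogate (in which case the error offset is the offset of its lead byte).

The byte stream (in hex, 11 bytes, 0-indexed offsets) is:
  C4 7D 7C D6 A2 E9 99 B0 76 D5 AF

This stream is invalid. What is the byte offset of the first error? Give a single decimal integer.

Answer: 1

Derivation:
Byte[0]=C4: 2-byte lead, need 1 cont bytes. acc=0x4
Byte[1]=7D: expected 10xxxxxx continuation. INVALID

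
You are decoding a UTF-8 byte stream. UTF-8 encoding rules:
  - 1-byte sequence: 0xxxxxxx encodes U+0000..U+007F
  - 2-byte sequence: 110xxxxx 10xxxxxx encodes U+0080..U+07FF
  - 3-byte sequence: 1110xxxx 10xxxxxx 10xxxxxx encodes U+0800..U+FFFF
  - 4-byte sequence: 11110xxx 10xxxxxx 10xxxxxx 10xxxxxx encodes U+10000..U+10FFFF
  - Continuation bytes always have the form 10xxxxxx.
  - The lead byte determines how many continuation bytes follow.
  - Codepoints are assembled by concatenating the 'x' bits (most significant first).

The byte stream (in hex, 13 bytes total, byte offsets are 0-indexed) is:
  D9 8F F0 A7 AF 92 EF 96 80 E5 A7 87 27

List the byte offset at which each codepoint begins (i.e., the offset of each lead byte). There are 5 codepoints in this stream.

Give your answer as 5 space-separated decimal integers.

Answer: 0 2 6 9 12

Derivation:
Byte[0]=D9: 2-byte lead, need 1 cont bytes. acc=0x19
Byte[1]=8F: continuation. acc=(acc<<6)|0x0F=0x64F
Completed: cp=U+064F (starts at byte 0)
Byte[2]=F0: 4-byte lead, need 3 cont bytes. acc=0x0
Byte[3]=A7: continuation. acc=(acc<<6)|0x27=0x27
Byte[4]=AF: continuation. acc=(acc<<6)|0x2F=0x9EF
Byte[5]=92: continuation. acc=(acc<<6)|0x12=0x27BD2
Completed: cp=U+27BD2 (starts at byte 2)
Byte[6]=EF: 3-byte lead, need 2 cont bytes. acc=0xF
Byte[7]=96: continuation. acc=(acc<<6)|0x16=0x3D6
Byte[8]=80: continuation. acc=(acc<<6)|0x00=0xF580
Completed: cp=U+F580 (starts at byte 6)
Byte[9]=E5: 3-byte lead, need 2 cont bytes. acc=0x5
Byte[10]=A7: continuation. acc=(acc<<6)|0x27=0x167
Byte[11]=87: continuation. acc=(acc<<6)|0x07=0x59C7
Completed: cp=U+59C7 (starts at byte 9)
Byte[12]=27: 1-byte ASCII. cp=U+0027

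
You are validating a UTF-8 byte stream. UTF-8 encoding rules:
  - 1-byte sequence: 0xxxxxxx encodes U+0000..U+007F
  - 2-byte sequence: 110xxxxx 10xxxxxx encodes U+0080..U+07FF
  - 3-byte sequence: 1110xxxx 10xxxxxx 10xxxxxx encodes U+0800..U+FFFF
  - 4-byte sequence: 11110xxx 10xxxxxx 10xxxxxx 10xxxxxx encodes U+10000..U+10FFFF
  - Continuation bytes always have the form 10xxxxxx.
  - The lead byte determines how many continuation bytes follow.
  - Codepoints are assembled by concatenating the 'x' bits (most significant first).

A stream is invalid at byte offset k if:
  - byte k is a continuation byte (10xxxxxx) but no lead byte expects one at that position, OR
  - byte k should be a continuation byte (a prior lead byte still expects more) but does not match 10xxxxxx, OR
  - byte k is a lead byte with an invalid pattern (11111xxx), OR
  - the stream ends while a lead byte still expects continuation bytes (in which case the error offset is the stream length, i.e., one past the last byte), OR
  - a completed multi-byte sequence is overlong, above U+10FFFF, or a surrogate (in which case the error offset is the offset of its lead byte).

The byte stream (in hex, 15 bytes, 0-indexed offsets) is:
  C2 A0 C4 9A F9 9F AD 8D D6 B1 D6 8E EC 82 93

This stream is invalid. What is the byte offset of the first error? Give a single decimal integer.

Answer: 4

Derivation:
Byte[0]=C2: 2-byte lead, need 1 cont bytes. acc=0x2
Byte[1]=A0: continuation. acc=(acc<<6)|0x20=0xA0
Completed: cp=U+00A0 (starts at byte 0)
Byte[2]=C4: 2-byte lead, need 1 cont bytes. acc=0x4
Byte[3]=9A: continuation. acc=(acc<<6)|0x1A=0x11A
Completed: cp=U+011A (starts at byte 2)
Byte[4]=F9: INVALID lead byte (not 0xxx/110x/1110/11110)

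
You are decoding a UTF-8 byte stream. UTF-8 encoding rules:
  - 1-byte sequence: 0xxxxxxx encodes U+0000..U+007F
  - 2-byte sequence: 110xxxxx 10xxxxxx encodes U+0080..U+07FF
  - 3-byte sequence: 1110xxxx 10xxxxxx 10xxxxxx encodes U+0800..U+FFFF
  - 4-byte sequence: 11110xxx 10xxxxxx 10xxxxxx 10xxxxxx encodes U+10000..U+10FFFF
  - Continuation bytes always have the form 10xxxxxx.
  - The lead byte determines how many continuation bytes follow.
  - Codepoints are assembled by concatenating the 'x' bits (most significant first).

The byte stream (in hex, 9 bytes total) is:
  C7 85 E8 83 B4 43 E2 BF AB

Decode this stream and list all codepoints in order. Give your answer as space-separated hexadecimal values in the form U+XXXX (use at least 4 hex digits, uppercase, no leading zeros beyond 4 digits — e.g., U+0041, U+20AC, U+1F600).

Answer: U+01C5 U+80F4 U+0043 U+2FEB

Derivation:
Byte[0]=C7: 2-byte lead, need 1 cont bytes. acc=0x7
Byte[1]=85: continuation. acc=(acc<<6)|0x05=0x1C5
Completed: cp=U+01C5 (starts at byte 0)
Byte[2]=E8: 3-byte lead, need 2 cont bytes. acc=0x8
Byte[3]=83: continuation. acc=(acc<<6)|0x03=0x203
Byte[4]=B4: continuation. acc=(acc<<6)|0x34=0x80F4
Completed: cp=U+80F4 (starts at byte 2)
Byte[5]=43: 1-byte ASCII. cp=U+0043
Byte[6]=E2: 3-byte lead, need 2 cont bytes. acc=0x2
Byte[7]=BF: continuation. acc=(acc<<6)|0x3F=0xBF
Byte[8]=AB: continuation. acc=(acc<<6)|0x2B=0x2FEB
Completed: cp=U+2FEB (starts at byte 6)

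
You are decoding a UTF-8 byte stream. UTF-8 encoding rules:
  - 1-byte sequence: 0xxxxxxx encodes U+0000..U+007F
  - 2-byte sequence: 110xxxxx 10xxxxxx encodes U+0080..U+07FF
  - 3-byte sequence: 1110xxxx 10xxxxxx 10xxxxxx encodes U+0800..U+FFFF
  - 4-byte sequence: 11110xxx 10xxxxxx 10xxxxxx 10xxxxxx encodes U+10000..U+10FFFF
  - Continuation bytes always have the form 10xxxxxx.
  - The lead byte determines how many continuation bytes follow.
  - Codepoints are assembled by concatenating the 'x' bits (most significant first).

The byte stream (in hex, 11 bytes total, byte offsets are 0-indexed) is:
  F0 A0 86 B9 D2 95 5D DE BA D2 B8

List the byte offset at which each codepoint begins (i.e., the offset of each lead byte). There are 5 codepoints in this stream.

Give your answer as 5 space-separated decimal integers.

Answer: 0 4 6 7 9

Derivation:
Byte[0]=F0: 4-byte lead, need 3 cont bytes. acc=0x0
Byte[1]=A0: continuation. acc=(acc<<6)|0x20=0x20
Byte[2]=86: continuation. acc=(acc<<6)|0x06=0x806
Byte[3]=B9: continuation. acc=(acc<<6)|0x39=0x201B9
Completed: cp=U+201B9 (starts at byte 0)
Byte[4]=D2: 2-byte lead, need 1 cont bytes. acc=0x12
Byte[5]=95: continuation. acc=(acc<<6)|0x15=0x495
Completed: cp=U+0495 (starts at byte 4)
Byte[6]=5D: 1-byte ASCII. cp=U+005D
Byte[7]=DE: 2-byte lead, need 1 cont bytes. acc=0x1E
Byte[8]=BA: continuation. acc=(acc<<6)|0x3A=0x7BA
Completed: cp=U+07BA (starts at byte 7)
Byte[9]=D2: 2-byte lead, need 1 cont bytes. acc=0x12
Byte[10]=B8: continuation. acc=(acc<<6)|0x38=0x4B8
Completed: cp=U+04B8 (starts at byte 9)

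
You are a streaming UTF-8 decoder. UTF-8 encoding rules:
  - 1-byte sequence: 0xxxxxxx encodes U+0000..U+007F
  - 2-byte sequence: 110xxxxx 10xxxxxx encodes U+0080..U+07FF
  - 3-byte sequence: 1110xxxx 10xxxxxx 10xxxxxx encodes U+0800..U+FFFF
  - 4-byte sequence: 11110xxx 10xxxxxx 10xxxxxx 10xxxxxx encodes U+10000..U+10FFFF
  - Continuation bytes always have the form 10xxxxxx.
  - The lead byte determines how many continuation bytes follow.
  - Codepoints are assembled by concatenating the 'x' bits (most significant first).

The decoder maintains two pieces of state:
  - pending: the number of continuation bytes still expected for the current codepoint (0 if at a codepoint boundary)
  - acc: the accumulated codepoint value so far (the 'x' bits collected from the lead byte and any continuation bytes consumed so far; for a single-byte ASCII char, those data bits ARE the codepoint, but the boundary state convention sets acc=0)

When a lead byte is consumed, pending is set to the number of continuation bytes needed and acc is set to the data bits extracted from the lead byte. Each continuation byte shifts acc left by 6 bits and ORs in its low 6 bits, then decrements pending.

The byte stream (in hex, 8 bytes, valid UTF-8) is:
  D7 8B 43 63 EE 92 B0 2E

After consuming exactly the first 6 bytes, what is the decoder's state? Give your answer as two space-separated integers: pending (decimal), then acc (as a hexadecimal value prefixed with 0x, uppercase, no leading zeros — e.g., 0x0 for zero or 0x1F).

Byte[0]=D7: 2-byte lead. pending=1, acc=0x17
Byte[1]=8B: continuation. acc=(acc<<6)|0x0B=0x5CB, pending=0
Byte[2]=43: 1-byte. pending=0, acc=0x0
Byte[3]=63: 1-byte. pending=0, acc=0x0
Byte[4]=EE: 3-byte lead. pending=2, acc=0xE
Byte[5]=92: continuation. acc=(acc<<6)|0x12=0x392, pending=1

Answer: 1 0x392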